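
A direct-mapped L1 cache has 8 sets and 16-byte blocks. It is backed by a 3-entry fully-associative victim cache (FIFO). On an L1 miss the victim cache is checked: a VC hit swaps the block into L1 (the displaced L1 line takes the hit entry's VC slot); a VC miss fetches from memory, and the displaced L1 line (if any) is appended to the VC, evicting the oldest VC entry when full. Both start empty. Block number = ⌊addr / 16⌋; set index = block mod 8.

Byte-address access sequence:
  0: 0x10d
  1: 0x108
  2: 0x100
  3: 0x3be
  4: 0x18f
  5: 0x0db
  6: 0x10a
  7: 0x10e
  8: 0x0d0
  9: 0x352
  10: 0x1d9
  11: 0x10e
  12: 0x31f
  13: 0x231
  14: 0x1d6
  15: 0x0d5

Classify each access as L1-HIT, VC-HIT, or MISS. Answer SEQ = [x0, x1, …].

SEQ = [MISS, L1-HIT, L1-HIT, MISS, MISS, MISS, VC-HIT, L1-HIT, L1-HIT, MISS, MISS, L1-HIT, MISS, MISS, L1-HIT, VC-HIT]

  [0] addr=0x10d blk=16 s=0: MISS | VC []
  [1] addr=0x108 blk=16 s=0: L1-HIT | VC []
  [2] addr=0x100 blk=16 s=0: L1-HIT | VC []
  [3] addr=0x3be blk=59 s=3: MISS | VC []
  [4] addr=0x18f blk=24 s=0: MISS | VC [16]
  [5] addr=0xdb blk=13 s=5: MISS | VC [16]
  [6] addr=0x10a blk=16 s=0: VC-HIT | VC [24]
  [7] addr=0x10e blk=16 s=0: L1-HIT | VC [24]
  [8] addr=0xd0 blk=13 s=5: L1-HIT | VC [24]
  [9] addr=0x352 blk=53 s=5: MISS | VC [24, 13]
  [10] addr=0x1d9 blk=29 s=5: MISS | VC [24, 13, 53]
  [11] addr=0x10e blk=16 s=0: L1-HIT | VC [24, 13, 53]
  [12] addr=0x31f blk=49 s=1: MISS | VC [24, 13, 53]
  [13] addr=0x231 blk=35 s=3: MISS | VC [13, 53, 59]
  [14] addr=0x1d6 blk=29 s=5: L1-HIT | VC [13, 53, 59]
  [15] addr=0xd5 blk=13 s=5: VC-HIT | VC [29, 53, 59]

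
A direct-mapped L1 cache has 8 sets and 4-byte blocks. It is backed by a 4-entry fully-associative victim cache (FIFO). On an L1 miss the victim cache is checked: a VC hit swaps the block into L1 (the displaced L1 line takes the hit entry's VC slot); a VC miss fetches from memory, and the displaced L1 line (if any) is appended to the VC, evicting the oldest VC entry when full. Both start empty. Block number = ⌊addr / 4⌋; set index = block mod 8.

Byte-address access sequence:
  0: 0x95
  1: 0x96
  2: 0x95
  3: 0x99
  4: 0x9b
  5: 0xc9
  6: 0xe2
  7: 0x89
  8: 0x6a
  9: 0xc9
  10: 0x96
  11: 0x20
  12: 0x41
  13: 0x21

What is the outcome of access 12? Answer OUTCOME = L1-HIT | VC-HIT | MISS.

OUTCOME = MISS

0: 0x95 (blk 37, set 5) → MISS  vc=[]
1: 0x96 (blk 37, set 5) → L1-HIT  vc=[]
2: 0x95 (blk 37, set 5) → L1-HIT  vc=[]
3: 0x99 (blk 38, set 6) → MISS  vc=[]
4: 0x9b (blk 38, set 6) → L1-HIT  vc=[]
5: 0xc9 (blk 50, set 2) → MISS  vc=[]
6: 0xe2 (blk 56, set 0) → MISS  vc=[]
7: 0x89 (blk 34, set 2) → MISS  vc=[50]
8: 0x6a (blk 26, set 2) → MISS  vc=[50, 34]
9: 0xc9 (blk 50, set 2) → VC-HIT  vc=[26, 34]
10: 0x96 (blk 37, set 5) → L1-HIT  vc=[26, 34]
11: 0x20 (blk 8, set 0) → MISS  vc=[26, 34, 56]
12: 0x41 (blk 16, set 0) → MISS  vc=[26, 34, 56, 8]
13: 0x21 (blk 8, set 0) → VC-HIT  vc=[26, 34, 56, 16]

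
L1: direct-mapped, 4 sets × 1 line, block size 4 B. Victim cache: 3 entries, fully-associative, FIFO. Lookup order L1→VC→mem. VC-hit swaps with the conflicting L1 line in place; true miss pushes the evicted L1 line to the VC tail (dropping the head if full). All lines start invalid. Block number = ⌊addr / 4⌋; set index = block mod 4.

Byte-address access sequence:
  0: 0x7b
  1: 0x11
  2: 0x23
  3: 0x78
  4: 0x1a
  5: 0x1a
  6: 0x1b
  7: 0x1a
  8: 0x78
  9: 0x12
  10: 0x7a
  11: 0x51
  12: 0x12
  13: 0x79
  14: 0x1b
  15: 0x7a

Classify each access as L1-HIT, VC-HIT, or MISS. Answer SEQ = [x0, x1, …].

  [0] addr=0x7b blk=30 s=2: MISS | VC []
  [1] addr=0x11 blk=4 s=0: MISS | VC []
  [2] addr=0x23 blk=8 s=0: MISS | VC [4]
  [3] addr=0x78 blk=30 s=2: L1-HIT | VC [4]
  [4] addr=0x1a blk=6 s=2: MISS | VC [4, 30]
  [5] addr=0x1a blk=6 s=2: L1-HIT | VC [4, 30]
  [6] addr=0x1b blk=6 s=2: L1-HIT | VC [4, 30]
  [7] addr=0x1a blk=6 s=2: L1-HIT | VC [4, 30]
  [8] addr=0x78 blk=30 s=2: VC-HIT | VC [4, 6]
  [9] addr=0x12 blk=4 s=0: VC-HIT | VC [8, 6]
  [10] addr=0x7a blk=30 s=2: L1-HIT | VC [8, 6]
  [11] addr=0x51 blk=20 s=0: MISS | VC [8, 6, 4]
  [12] addr=0x12 blk=4 s=0: VC-HIT | VC [8, 6, 20]
  [13] addr=0x79 blk=30 s=2: L1-HIT | VC [8, 6, 20]
  [14] addr=0x1b blk=6 s=2: VC-HIT | VC [8, 30, 20]
  [15] addr=0x7a blk=30 s=2: VC-HIT | VC [8, 6, 20]

SEQ = [MISS, MISS, MISS, L1-HIT, MISS, L1-HIT, L1-HIT, L1-HIT, VC-HIT, VC-HIT, L1-HIT, MISS, VC-HIT, L1-HIT, VC-HIT, VC-HIT]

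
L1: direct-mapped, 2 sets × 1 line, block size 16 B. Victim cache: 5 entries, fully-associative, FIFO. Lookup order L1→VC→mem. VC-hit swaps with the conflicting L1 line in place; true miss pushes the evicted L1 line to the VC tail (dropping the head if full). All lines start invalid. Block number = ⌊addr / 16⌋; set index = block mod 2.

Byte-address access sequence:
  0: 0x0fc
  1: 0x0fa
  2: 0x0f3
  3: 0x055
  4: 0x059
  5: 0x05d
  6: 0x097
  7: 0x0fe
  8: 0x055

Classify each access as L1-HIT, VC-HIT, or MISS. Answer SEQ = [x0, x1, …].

SEQ = [MISS, L1-HIT, L1-HIT, MISS, L1-HIT, L1-HIT, MISS, VC-HIT, VC-HIT]

#0 0xfc→b15/s1 MISS; vc=[]
#1 0xfa→b15/s1 L1-HIT; vc=[]
#2 0xf3→b15/s1 L1-HIT; vc=[]
#3 0x55→b5/s1 MISS; vc=[15]
#4 0x59→b5/s1 L1-HIT; vc=[15]
#5 0x5d→b5/s1 L1-HIT; vc=[15]
#6 0x97→b9/s1 MISS; vc=[15,5]
#7 0xfe→b15/s1 VC-HIT; vc=[9,5]
#8 0x55→b5/s1 VC-HIT; vc=[9,15]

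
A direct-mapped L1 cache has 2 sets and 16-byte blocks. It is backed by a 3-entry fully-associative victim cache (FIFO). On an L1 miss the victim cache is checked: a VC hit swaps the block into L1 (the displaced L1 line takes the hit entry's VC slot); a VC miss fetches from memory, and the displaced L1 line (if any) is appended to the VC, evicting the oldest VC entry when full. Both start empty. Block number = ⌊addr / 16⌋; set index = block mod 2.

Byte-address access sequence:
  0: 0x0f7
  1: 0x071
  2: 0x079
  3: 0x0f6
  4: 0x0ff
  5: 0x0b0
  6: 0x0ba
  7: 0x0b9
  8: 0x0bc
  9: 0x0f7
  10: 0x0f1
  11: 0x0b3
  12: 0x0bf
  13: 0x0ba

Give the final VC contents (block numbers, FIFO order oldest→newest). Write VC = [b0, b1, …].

  [0] addr=0xf7 blk=15 s=1: MISS | VC []
  [1] addr=0x71 blk=7 s=1: MISS | VC [15]
  [2] addr=0x79 blk=7 s=1: L1-HIT | VC [15]
  [3] addr=0xf6 blk=15 s=1: VC-HIT | VC [7]
  [4] addr=0xff blk=15 s=1: L1-HIT | VC [7]
  [5] addr=0xb0 blk=11 s=1: MISS | VC [7, 15]
  [6] addr=0xba blk=11 s=1: L1-HIT | VC [7, 15]
  [7] addr=0xb9 blk=11 s=1: L1-HIT | VC [7, 15]
  [8] addr=0xbc blk=11 s=1: L1-HIT | VC [7, 15]
  [9] addr=0xf7 blk=15 s=1: VC-HIT | VC [7, 11]
  [10] addr=0xf1 blk=15 s=1: L1-HIT | VC [7, 11]
  [11] addr=0xb3 blk=11 s=1: VC-HIT | VC [7, 15]
  [12] addr=0xbf blk=11 s=1: L1-HIT | VC [7, 15]
  [13] addr=0xba blk=11 s=1: L1-HIT | VC [7, 15]

VC = [7, 15]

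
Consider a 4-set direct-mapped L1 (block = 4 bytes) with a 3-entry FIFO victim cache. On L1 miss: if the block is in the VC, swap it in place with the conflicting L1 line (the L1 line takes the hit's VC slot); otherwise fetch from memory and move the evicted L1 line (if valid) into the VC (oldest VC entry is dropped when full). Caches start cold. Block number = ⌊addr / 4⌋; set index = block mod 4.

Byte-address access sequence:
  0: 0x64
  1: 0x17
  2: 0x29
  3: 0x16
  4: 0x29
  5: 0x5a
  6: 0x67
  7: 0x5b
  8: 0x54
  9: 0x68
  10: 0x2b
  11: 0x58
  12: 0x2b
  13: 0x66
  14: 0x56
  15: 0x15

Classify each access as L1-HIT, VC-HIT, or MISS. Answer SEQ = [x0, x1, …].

  [0] addr=0x64 blk=25 s=1: MISS | VC []
  [1] addr=0x17 blk=5 s=1: MISS | VC [25]
  [2] addr=0x29 blk=10 s=2: MISS | VC [25]
  [3] addr=0x16 blk=5 s=1: L1-HIT | VC [25]
  [4] addr=0x29 blk=10 s=2: L1-HIT | VC [25]
  [5] addr=0x5a blk=22 s=2: MISS | VC [25, 10]
  [6] addr=0x67 blk=25 s=1: VC-HIT | VC [5, 10]
  [7] addr=0x5b blk=22 s=2: L1-HIT | VC [5, 10]
  [8] addr=0x54 blk=21 s=1: MISS | VC [5, 10, 25]
  [9] addr=0x68 blk=26 s=2: MISS | VC [10, 25, 22]
  [10] addr=0x2b blk=10 s=2: VC-HIT | VC [26, 25, 22]
  [11] addr=0x58 blk=22 s=2: VC-HIT | VC [26, 25, 10]
  [12] addr=0x2b blk=10 s=2: VC-HIT | VC [26, 25, 22]
  [13] addr=0x66 blk=25 s=1: VC-HIT | VC [26, 21, 22]
  [14] addr=0x56 blk=21 s=1: VC-HIT | VC [26, 25, 22]
  [15] addr=0x15 blk=5 s=1: MISS | VC [25, 22, 21]

SEQ = [MISS, MISS, MISS, L1-HIT, L1-HIT, MISS, VC-HIT, L1-HIT, MISS, MISS, VC-HIT, VC-HIT, VC-HIT, VC-HIT, VC-HIT, MISS]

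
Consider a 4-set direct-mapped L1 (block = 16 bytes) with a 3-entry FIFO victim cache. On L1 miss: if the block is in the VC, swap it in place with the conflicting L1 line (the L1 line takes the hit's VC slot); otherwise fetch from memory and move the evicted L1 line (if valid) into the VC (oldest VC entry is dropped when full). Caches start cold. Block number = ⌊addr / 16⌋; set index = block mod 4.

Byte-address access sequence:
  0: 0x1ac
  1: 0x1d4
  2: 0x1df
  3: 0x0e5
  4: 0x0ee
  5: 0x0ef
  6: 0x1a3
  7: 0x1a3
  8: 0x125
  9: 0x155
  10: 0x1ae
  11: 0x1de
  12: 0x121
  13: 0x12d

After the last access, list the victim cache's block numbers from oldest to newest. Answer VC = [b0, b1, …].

  [0] addr=0x1ac blk=26 s=2: MISS | VC []
  [1] addr=0x1d4 blk=29 s=1: MISS | VC []
  [2] addr=0x1df blk=29 s=1: L1-HIT | VC []
  [3] addr=0xe5 blk=14 s=2: MISS | VC [26]
  [4] addr=0xee blk=14 s=2: L1-HIT | VC [26]
  [5] addr=0xef blk=14 s=2: L1-HIT | VC [26]
  [6] addr=0x1a3 blk=26 s=2: VC-HIT | VC [14]
  [7] addr=0x1a3 blk=26 s=2: L1-HIT | VC [14]
  [8] addr=0x125 blk=18 s=2: MISS | VC [14, 26]
  [9] addr=0x155 blk=21 s=1: MISS | VC [14, 26, 29]
  [10] addr=0x1ae blk=26 s=2: VC-HIT | VC [14, 18, 29]
  [11] addr=0x1de blk=29 s=1: VC-HIT | VC [14, 18, 21]
  [12] addr=0x121 blk=18 s=2: VC-HIT | VC [14, 26, 21]
  [13] addr=0x12d blk=18 s=2: L1-HIT | VC [14, 26, 21]

VC = [14, 26, 21]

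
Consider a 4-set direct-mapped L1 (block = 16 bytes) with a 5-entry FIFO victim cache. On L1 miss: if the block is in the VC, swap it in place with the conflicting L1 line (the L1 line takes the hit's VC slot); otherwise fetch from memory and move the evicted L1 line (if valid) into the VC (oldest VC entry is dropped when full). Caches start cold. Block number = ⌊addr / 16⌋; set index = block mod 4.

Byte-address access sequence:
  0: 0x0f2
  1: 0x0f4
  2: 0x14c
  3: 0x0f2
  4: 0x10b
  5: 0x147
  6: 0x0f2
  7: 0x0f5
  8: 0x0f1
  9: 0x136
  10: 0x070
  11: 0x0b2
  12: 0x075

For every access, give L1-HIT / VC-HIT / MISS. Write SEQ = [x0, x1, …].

0: 0xf2 (blk 15, set 3) → MISS  vc=[]
1: 0xf4 (blk 15, set 3) → L1-HIT  vc=[]
2: 0x14c (blk 20, set 0) → MISS  vc=[]
3: 0xf2 (blk 15, set 3) → L1-HIT  vc=[]
4: 0x10b (blk 16, set 0) → MISS  vc=[20]
5: 0x147 (blk 20, set 0) → VC-HIT  vc=[16]
6: 0xf2 (blk 15, set 3) → L1-HIT  vc=[16]
7: 0xf5 (blk 15, set 3) → L1-HIT  vc=[16]
8: 0xf1 (blk 15, set 3) → L1-HIT  vc=[16]
9: 0x136 (blk 19, set 3) → MISS  vc=[16, 15]
10: 0x70 (blk 7, set 3) → MISS  vc=[16, 15, 19]
11: 0xb2 (blk 11, set 3) → MISS  vc=[16, 15, 19, 7]
12: 0x75 (blk 7, set 3) → VC-HIT  vc=[16, 15, 19, 11]

SEQ = [MISS, L1-HIT, MISS, L1-HIT, MISS, VC-HIT, L1-HIT, L1-HIT, L1-HIT, MISS, MISS, MISS, VC-HIT]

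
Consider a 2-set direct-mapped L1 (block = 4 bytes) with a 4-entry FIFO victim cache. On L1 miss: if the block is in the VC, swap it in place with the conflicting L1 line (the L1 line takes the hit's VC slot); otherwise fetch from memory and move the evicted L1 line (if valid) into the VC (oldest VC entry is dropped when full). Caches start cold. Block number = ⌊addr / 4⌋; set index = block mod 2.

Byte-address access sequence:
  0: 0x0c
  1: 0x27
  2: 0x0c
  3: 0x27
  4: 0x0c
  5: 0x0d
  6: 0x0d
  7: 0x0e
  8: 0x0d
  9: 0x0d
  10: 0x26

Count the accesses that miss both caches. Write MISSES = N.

MISSES = 2

#0 0xc→b3/s1 MISS; vc=[]
#1 0x27→b9/s1 MISS; vc=[3]
#2 0xc→b3/s1 VC-HIT; vc=[9]
#3 0x27→b9/s1 VC-HIT; vc=[3]
#4 0xc→b3/s1 VC-HIT; vc=[9]
#5 0xd→b3/s1 L1-HIT; vc=[9]
#6 0xd→b3/s1 L1-HIT; vc=[9]
#7 0xe→b3/s1 L1-HIT; vc=[9]
#8 0xd→b3/s1 L1-HIT; vc=[9]
#9 0xd→b3/s1 L1-HIT; vc=[9]
#10 0x26→b9/s1 VC-HIT; vc=[3]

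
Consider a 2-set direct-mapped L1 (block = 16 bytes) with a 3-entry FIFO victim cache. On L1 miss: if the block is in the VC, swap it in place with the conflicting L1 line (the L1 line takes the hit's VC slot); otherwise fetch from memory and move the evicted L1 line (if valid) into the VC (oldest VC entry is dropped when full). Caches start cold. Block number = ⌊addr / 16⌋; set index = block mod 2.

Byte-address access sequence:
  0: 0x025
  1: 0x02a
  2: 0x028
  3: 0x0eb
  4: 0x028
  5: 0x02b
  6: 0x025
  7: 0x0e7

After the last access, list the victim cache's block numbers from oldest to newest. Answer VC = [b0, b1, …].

#0 0x25→b2/s0 MISS; vc=[]
#1 0x2a→b2/s0 L1-HIT; vc=[]
#2 0x28→b2/s0 L1-HIT; vc=[]
#3 0xeb→b14/s0 MISS; vc=[2]
#4 0x28→b2/s0 VC-HIT; vc=[14]
#5 0x2b→b2/s0 L1-HIT; vc=[14]
#6 0x25→b2/s0 L1-HIT; vc=[14]
#7 0xe7→b14/s0 VC-HIT; vc=[2]

VC = [2]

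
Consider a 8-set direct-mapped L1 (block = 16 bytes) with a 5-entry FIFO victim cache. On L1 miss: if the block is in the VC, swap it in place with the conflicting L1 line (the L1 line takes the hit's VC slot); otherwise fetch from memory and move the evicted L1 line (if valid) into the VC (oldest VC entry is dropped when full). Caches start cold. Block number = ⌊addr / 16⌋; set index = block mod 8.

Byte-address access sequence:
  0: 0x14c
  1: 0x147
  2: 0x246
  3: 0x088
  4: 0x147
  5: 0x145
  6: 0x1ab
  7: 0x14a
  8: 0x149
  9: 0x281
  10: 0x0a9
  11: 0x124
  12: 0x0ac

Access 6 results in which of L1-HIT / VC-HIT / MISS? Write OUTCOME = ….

OUTCOME = MISS

  [0] addr=0x14c blk=20 s=4: MISS | VC []
  [1] addr=0x147 blk=20 s=4: L1-HIT | VC []
  [2] addr=0x246 blk=36 s=4: MISS | VC [20]
  [3] addr=0x88 blk=8 s=0: MISS | VC [20]
  [4] addr=0x147 blk=20 s=4: VC-HIT | VC [36]
  [5] addr=0x145 blk=20 s=4: L1-HIT | VC [36]
  [6] addr=0x1ab blk=26 s=2: MISS | VC [36]
  [7] addr=0x14a blk=20 s=4: L1-HIT | VC [36]
  [8] addr=0x149 blk=20 s=4: L1-HIT | VC [36]
  [9] addr=0x281 blk=40 s=0: MISS | VC [36, 8]
  [10] addr=0xa9 blk=10 s=2: MISS | VC [36, 8, 26]
  [11] addr=0x124 blk=18 s=2: MISS | VC [36, 8, 26, 10]
  [12] addr=0xac blk=10 s=2: VC-HIT | VC [36, 8, 26, 18]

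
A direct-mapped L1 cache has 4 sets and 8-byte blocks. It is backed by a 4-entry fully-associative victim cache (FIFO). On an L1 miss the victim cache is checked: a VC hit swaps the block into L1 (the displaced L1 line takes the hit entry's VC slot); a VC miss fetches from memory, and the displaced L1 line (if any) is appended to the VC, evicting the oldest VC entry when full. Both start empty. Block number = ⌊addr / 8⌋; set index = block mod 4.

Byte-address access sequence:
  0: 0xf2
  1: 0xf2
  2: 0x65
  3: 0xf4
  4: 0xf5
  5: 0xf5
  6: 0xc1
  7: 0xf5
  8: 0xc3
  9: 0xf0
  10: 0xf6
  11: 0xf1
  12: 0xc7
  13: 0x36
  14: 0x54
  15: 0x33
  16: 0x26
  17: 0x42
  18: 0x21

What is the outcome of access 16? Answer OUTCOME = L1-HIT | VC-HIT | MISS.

OUTCOME = MISS

0: 0xf2 (blk 30, set 2) → MISS  vc=[]
1: 0xf2 (blk 30, set 2) → L1-HIT  vc=[]
2: 0x65 (blk 12, set 0) → MISS  vc=[]
3: 0xf4 (blk 30, set 2) → L1-HIT  vc=[]
4: 0xf5 (blk 30, set 2) → L1-HIT  vc=[]
5: 0xf5 (blk 30, set 2) → L1-HIT  vc=[]
6: 0xc1 (blk 24, set 0) → MISS  vc=[12]
7: 0xf5 (blk 30, set 2) → L1-HIT  vc=[12]
8: 0xc3 (blk 24, set 0) → L1-HIT  vc=[12]
9: 0xf0 (blk 30, set 2) → L1-HIT  vc=[12]
10: 0xf6 (blk 30, set 2) → L1-HIT  vc=[12]
11: 0xf1 (blk 30, set 2) → L1-HIT  vc=[12]
12: 0xc7 (blk 24, set 0) → L1-HIT  vc=[12]
13: 0x36 (blk 6, set 2) → MISS  vc=[12, 30]
14: 0x54 (blk 10, set 2) → MISS  vc=[12, 30, 6]
15: 0x33 (blk 6, set 2) → VC-HIT  vc=[12, 30, 10]
16: 0x26 (blk 4, set 0) → MISS  vc=[12, 30, 10, 24]
17: 0x42 (blk 8, set 0) → MISS  vc=[30, 10, 24, 4]
18: 0x21 (blk 4, set 0) → VC-HIT  vc=[30, 10, 24, 8]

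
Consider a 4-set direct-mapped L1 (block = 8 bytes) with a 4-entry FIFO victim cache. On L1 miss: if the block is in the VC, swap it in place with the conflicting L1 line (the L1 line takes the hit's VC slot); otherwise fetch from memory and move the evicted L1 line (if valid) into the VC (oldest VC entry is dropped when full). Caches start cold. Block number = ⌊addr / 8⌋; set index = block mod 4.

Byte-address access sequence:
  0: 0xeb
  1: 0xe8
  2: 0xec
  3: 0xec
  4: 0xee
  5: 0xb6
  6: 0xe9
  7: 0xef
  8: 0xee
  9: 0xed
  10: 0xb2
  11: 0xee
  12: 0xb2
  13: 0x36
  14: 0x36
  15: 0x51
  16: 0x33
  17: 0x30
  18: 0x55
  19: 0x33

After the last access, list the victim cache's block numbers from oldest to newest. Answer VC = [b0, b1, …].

  [0] addr=0xeb blk=29 s=1: MISS | VC []
  [1] addr=0xe8 blk=29 s=1: L1-HIT | VC []
  [2] addr=0xec blk=29 s=1: L1-HIT | VC []
  [3] addr=0xec blk=29 s=1: L1-HIT | VC []
  [4] addr=0xee blk=29 s=1: L1-HIT | VC []
  [5] addr=0xb6 blk=22 s=2: MISS | VC []
  [6] addr=0xe9 blk=29 s=1: L1-HIT | VC []
  [7] addr=0xef blk=29 s=1: L1-HIT | VC []
  [8] addr=0xee blk=29 s=1: L1-HIT | VC []
  [9] addr=0xed blk=29 s=1: L1-HIT | VC []
  [10] addr=0xb2 blk=22 s=2: L1-HIT | VC []
  [11] addr=0xee blk=29 s=1: L1-HIT | VC []
  [12] addr=0xb2 blk=22 s=2: L1-HIT | VC []
  [13] addr=0x36 blk=6 s=2: MISS | VC [22]
  [14] addr=0x36 blk=6 s=2: L1-HIT | VC [22]
  [15] addr=0x51 blk=10 s=2: MISS | VC [22, 6]
  [16] addr=0x33 blk=6 s=2: VC-HIT | VC [22, 10]
  [17] addr=0x30 blk=6 s=2: L1-HIT | VC [22, 10]
  [18] addr=0x55 blk=10 s=2: VC-HIT | VC [22, 6]
  [19] addr=0x33 blk=6 s=2: VC-HIT | VC [22, 10]

VC = [22, 10]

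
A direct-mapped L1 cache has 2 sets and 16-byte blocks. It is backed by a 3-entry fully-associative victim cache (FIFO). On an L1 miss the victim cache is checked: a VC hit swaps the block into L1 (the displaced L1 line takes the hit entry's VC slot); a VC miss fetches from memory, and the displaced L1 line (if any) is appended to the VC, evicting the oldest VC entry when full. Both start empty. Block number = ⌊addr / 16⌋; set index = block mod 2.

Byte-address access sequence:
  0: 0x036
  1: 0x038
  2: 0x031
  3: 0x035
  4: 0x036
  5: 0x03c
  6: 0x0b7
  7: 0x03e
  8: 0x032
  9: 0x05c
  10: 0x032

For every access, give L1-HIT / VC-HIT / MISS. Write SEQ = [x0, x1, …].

0: 0x36 (blk 3, set 1) → MISS  vc=[]
1: 0x38 (blk 3, set 1) → L1-HIT  vc=[]
2: 0x31 (blk 3, set 1) → L1-HIT  vc=[]
3: 0x35 (blk 3, set 1) → L1-HIT  vc=[]
4: 0x36 (blk 3, set 1) → L1-HIT  vc=[]
5: 0x3c (blk 3, set 1) → L1-HIT  vc=[]
6: 0xb7 (blk 11, set 1) → MISS  vc=[3]
7: 0x3e (blk 3, set 1) → VC-HIT  vc=[11]
8: 0x32 (blk 3, set 1) → L1-HIT  vc=[11]
9: 0x5c (blk 5, set 1) → MISS  vc=[11, 3]
10: 0x32 (blk 3, set 1) → VC-HIT  vc=[11, 5]

SEQ = [MISS, L1-HIT, L1-HIT, L1-HIT, L1-HIT, L1-HIT, MISS, VC-HIT, L1-HIT, MISS, VC-HIT]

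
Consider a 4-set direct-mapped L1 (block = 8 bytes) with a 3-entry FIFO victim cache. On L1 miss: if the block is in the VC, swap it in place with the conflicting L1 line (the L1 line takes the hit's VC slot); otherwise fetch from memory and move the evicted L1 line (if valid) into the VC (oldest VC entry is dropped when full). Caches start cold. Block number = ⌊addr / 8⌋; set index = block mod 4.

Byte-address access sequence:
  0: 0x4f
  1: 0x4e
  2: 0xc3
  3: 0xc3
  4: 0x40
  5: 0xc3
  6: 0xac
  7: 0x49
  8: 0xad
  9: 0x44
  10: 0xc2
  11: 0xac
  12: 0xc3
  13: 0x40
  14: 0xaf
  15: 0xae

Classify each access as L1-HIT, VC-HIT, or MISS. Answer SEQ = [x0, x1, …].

#0 0x4f→b9/s1 MISS; vc=[]
#1 0x4e→b9/s1 L1-HIT; vc=[]
#2 0xc3→b24/s0 MISS; vc=[]
#3 0xc3→b24/s0 L1-HIT; vc=[]
#4 0x40→b8/s0 MISS; vc=[24]
#5 0xc3→b24/s0 VC-HIT; vc=[8]
#6 0xac→b21/s1 MISS; vc=[8,9]
#7 0x49→b9/s1 VC-HIT; vc=[8,21]
#8 0xad→b21/s1 VC-HIT; vc=[8,9]
#9 0x44→b8/s0 VC-HIT; vc=[24,9]
#10 0xc2→b24/s0 VC-HIT; vc=[8,9]
#11 0xac→b21/s1 L1-HIT; vc=[8,9]
#12 0xc3→b24/s0 L1-HIT; vc=[8,9]
#13 0x40→b8/s0 VC-HIT; vc=[24,9]
#14 0xaf→b21/s1 L1-HIT; vc=[24,9]
#15 0xae→b21/s1 L1-HIT; vc=[24,9]

SEQ = [MISS, L1-HIT, MISS, L1-HIT, MISS, VC-HIT, MISS, VC-HIT, VC-HIT, VC-HIT, VC-HIT, L1-HIT, L1-HIT, VC-HIT, L1-HIT, L1-HIT]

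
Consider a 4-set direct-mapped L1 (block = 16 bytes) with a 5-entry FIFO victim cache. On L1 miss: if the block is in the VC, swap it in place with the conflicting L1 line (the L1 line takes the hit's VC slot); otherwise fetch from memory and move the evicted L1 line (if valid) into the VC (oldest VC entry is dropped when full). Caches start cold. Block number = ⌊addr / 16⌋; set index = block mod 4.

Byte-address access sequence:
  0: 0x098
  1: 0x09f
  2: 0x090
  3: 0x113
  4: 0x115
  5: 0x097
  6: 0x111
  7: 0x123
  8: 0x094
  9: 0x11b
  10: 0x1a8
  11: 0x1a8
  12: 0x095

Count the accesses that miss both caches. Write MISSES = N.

MISSES = 4

#0 0x98→b9/s1 MISS; vc=[]
#1 0x9f→b9/s1 L1-HIT; vc=[]
#2 0x90→b9/s1 L1-HIT; vc=[]
#3 0x113→b17/s1 MISS; vc=[9]
#4 0x115→b17/s1 L1-HIT; vc=[9]
#5 0x97→b9/s1 VC-HIT; vc=[17]
#6 0x111→b17/s1 VC-HIT; vc=[9]
#7 0x123→b18/s2 MISS; vc=[9]
#8 0x94→b9/s1 VC-HIT; vc=[17]
#9 0x11b→b17/s1 VC-HIT; vc=[9]
#10 0x1a8→b26/s2 MISS; vc=[9,18]
#11 0x1a8→b26/s2 L1-HIT; vc=[9,18]
#12 0x95→b9/s1 VC-HIT; vc=[17,18]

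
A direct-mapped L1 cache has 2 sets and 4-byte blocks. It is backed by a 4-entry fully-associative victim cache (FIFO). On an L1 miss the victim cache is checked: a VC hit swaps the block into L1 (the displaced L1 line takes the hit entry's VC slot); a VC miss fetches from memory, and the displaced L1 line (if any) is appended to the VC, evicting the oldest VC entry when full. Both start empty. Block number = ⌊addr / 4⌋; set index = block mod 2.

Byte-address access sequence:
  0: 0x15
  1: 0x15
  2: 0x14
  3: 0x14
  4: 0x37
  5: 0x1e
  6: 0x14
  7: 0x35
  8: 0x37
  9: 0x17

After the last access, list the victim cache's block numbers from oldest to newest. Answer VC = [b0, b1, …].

VC = [7, 13]

#0 0x15→b5/s1 MISS; vc=[]
#1 0x15→b5/s1 L1-HIT; vc=[]
#2 0x14→b5/s1 L1-HIT; vc=[]
#3 0x14→b5/s1 L1-HIT; vc=[]
#4 0x37→b13/s1 MISS; vc=[5]
#5 0x1e→b7/s1 MISS; vc=[5,13]
#6 0x14→b5/s1 VC-HIT; vc=[7,13]
#7 0x35→b13/s1 VC-HIT; vc=[7,5]
#8 0x37→b13/s1 L1-HIT; vc=[7,5]
#9 0x17→b5/s1 VC-HIT; vc=[7,13]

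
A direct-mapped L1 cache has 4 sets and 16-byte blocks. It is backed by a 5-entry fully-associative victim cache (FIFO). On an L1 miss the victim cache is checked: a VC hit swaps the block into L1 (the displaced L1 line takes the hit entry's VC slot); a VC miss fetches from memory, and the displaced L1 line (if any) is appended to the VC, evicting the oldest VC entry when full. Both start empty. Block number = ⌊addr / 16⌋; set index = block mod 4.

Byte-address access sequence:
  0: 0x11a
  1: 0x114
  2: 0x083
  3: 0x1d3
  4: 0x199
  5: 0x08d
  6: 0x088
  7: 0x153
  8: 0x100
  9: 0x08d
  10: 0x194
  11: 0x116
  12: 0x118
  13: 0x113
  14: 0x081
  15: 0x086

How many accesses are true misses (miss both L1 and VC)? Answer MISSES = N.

MISSES = 6

  [0] addr=0x11a blk=17 s=1: MISS | VC []
  [1] addr=0x114 blk=17 s=1: L1-HIT | VC []
  [2] addr=0x83 blk=8 s=0: MISS | VC []
  [3] addr=0x1d3 blk=29 s=1: MISS | VC [17]
  [4] addr=0x199 blk=25 s=1: MISS | VC [17, 29]
  [5] addr=0x8d blk=8 s=0: L1-HIT | VC [17, 29]
  [6] addr=0x88 blk=8 s=0: L1-HIT | VC [17, 29]
  [7] addr=0x153 blk=21 s=1: MISS | VC [17, 29, 25]
  [8] addr=0x100 blk=16 s=0: MISS | VC [17, 29, 25, 8]
  [9] addr=0x8d blk=8 s=0: VC-HIT | VC [17, 29, 25, 16]
  [10] addr=0x194 blk=25 s=1: VC-HIT | VC [17, 29, 21, 16]
  [11] addr=0x116 blk=17 s=1: VC-HIT | VC [25, 29, 21, 16]
  [12] addr=0x118 blk=17 s=1: L1-HIT | VC [25, 29, 21, 16]
  [13] addr=0x113 blk=17 s=1: L1-HIT | VC [25, 29, 21, 16]
  [14] addr=0x81 blk=8 s=0: L1-HIT | VC [25, 29, 21, 16]
  [15] addr=0x86 blk=8 s=0: L1-HIT | VC [25, 29, 21, 16]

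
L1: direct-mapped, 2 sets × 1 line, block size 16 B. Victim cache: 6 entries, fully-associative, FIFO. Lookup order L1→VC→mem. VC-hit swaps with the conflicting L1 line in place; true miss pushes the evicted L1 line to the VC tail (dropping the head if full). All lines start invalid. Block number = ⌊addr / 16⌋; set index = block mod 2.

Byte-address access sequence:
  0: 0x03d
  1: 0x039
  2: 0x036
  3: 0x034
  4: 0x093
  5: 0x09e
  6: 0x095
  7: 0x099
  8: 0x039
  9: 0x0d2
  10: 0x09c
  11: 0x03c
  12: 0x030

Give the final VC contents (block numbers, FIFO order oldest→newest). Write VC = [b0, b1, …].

0: 0x3d (blk 3, set 1) → MISS  vc=[]
1: 0x39 (blk 3, set 1) → L1-HIT  vc=[]
2: 0x36 (blk 3, set 1) → L1-HIT  vc=[]
3: 0x34 (blk 3, set 1) → L1-HIT  vc=[]
4: 0x93 (blk 9, set 1) → MISS  vc=[3]
5: 0x9e (blk 9, set 1) → L1-HIT  vc=[3]
6: 0x95 (blk 9, set 1) → L1-HIT  vc=[3]
7: 0x99 (blk 9, set 1) → L1-HIT  vc=[3]
8: 0x39 (blk 3, set 1) → VC-HIT  vc=[9]
9: 0xd2 (blk 13, set 1) → MISS  vc=[9, 3]
10: 0x9c (blk 9, set 1) → VC-HIT  vc=[13, 3]
11: 0x3c (blk 3, set 1) → VC-HIT  vc=[13, 9]
12: 0x30 (blk 3, set 1) → L1-HIT  vc=[13, 9]

VC = [13, 9]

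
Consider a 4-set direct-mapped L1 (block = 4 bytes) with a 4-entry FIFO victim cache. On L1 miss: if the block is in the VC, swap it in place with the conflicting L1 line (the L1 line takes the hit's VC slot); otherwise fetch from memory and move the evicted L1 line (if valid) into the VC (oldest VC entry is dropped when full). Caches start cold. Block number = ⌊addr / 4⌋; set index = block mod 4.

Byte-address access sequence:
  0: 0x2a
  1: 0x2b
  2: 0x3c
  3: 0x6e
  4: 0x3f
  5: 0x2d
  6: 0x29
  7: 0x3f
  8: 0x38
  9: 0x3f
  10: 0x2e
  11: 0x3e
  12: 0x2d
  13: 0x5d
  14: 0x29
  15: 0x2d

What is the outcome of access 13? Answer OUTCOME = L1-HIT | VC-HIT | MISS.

OUTCOME = MISS

  [0] addr=0x2a blk=10 s=2: MISS | VC []
  [1] addr=0x2b blk=10 s=2: L1-HIT | VC []
  [2] addr=0x3c blk=15 s=3: MISS | VC []
  [3] addr=0x6e blk=27 s=3: MISS | VC [15]
  [4] addr=0x3f blk=15 s=3: VC-HIT | VC [27]
  [5] addr=0x2d blk=11 s=3: MISS | VC [27, 15]
  [6] addr=0x29 blk=10 s=2: L1-HIT | VC [27, 15]
  [7] addr=0x3f blk=15 s=3: VC-HIT | VC [27, 11]
  [8] addr=0x38 blk=14 s=2: MISS | VC [27, 11, 10]
  [9] addr=0x3f blk=15 s=3: L1-HIT | VC [27, 11, 10]
  [10] addr=0x2e blk=11 s=3: VC-HIT | VC [27, 15, 10]
  [11] addr=0x3e blk=15 s=3: VC-HIT | VC [27, 11, 10]
  [12] addr=0x2d blk=11 s=3: VC-HIT | VC [27, 15, 10]
  [13] addr=0x5d blk=23 s=3: MISS | VC [27, 15, 10, 11]
  [14] addr=0x29 blk=10 s=2: VC-HIT | VC [27, 15, 14, 11]
  [15] addr=0x2d blk=11 s=3: VC-HIT | VC [27, 15, 14, 23]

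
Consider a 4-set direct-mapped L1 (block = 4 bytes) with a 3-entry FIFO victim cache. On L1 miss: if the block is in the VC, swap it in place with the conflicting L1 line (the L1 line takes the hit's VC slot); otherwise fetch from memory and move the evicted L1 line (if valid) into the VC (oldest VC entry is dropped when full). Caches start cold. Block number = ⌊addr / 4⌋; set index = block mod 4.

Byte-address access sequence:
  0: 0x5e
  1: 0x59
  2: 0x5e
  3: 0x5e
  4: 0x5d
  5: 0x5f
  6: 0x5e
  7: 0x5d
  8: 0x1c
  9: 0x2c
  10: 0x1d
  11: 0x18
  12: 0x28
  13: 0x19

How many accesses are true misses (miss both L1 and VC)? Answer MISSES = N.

MISSES = 6

0: 0x5e (blk 23, set 3) → MISS  vc=[]
1: 0x59 (blk 22, set 2) → MISS  vc=[]
2: 0x5e (blk 23, set 3) → L1-HIT  vc=[]
3: 0x5e (blk 23, set 3) → L1-HIT  vc=[]
4: 0x5d (blk 23, set 3) → L1-HIT  vc=[]
5: 0x5f (blk 23, set 3) → L1-HIT  vc=[]
6: 0x5e (blk 23, set 3) → L1-HIT  vc=[]
7: 0x5d (blk 23, set 3) → L1-HIT  vc=[]
8: 0x1c (blk 7, set 3) → MISS  vc=[23]
9: 0x2c (blk 11, set 3) → MISS  vc=[23, 7]
10: 0x1d (blk 7, set 3) → VC-HIT  vc=[23, 11]
11: 0x18 (blk 6, set 2) → MISS  vc=[23, 11, 22]
12: 0x28 (blk 10, set 2) → MISS  vc=[11, 22, 6]
13: 0x19 (blk 6, set 2) → VC-HIT  vc=[11, 22, 10]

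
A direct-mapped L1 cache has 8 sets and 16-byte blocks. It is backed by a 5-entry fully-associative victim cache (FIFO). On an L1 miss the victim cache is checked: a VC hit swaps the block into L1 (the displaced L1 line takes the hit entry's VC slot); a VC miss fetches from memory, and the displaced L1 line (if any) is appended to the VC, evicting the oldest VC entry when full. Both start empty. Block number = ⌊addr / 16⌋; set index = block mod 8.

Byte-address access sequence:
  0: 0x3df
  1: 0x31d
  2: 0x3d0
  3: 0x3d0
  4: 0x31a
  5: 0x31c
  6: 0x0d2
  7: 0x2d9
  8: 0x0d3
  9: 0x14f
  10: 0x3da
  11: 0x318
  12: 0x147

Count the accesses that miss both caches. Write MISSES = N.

MISSES = 5

0: 0x3df (blk 61, set 5) → MISS  vc=[]
1: 0x31d (blk 49, set 1) → MISS  vc=[]
2: 0x3d0 (blk 61, set 5) → L1-HIT  vc=[]
3: 0x3d0 (blk 61, set 5) → L1-HIT  vc=[]
4: 0x31a (blk 49, set 1) → L1-HIT  vc=[]
5: 0x31c (blk 49, set 1) → L1-HIT  vc=[]
6: 0xd2 (blk 13, set 5) → MISS  vc=[61]
7: 0x2d9 (blk 45, set 5) → MISS  vc=[61, 13]
8: 0xd3 (blk 13, set 5) → VC-HIT  vc=[61, 45]
9: 0x14f (blk 20, set 4) → MISS  vc=[61, 45]
10: 0x3da (blk 61, set 5) → VC-HIT  vc=[13, 45]
11: 0x318 (blk 49, set 1) → L1-HIT  vc=[13, 45]
12: 0x147 (blk 20, set 4) → L1-HIT  vc=[13, 45]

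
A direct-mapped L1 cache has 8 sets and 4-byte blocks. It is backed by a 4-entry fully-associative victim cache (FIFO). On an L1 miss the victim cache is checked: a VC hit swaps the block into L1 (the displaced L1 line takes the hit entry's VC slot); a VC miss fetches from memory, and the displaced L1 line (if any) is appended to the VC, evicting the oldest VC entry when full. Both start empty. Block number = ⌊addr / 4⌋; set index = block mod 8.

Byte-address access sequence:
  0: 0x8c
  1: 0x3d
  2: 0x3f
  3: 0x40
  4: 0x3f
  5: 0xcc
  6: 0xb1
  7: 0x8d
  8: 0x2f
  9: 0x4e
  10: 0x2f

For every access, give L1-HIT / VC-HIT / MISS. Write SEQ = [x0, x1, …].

#0 0x8c→b35/s3 MISS; vc=[]
#1 0x3d→b15/s7 MISS; vc=[]
#2 0x3f→b15/s7 L1-HIT; vc=[]
#3 0x40→b16/s0 MISS; vc=[]
#4 0x3f→b15/s7 L1-HIT; vc=[]
#5 0xcc→b51/s3 MISS; vc=[35]
#6 0xb1→b44/s4 MISS; vc=[35]
#7 0x8d→b35/s3 VC-HIT; vc=[51]
#8 0x2f→b11/s3 MISS; vc=[51,35]
#9 0x4e→b19/s3 MISS; vc=[51,35,11]
#10 0x2f→b11/s3 VC-HIT; vc=[51,35,19]

SEQ = [MISS, MISS, L1-HIT, MISS, L1-HIT, MISS, MISS, VC-HIT, MISS, MISS, VC-HIT]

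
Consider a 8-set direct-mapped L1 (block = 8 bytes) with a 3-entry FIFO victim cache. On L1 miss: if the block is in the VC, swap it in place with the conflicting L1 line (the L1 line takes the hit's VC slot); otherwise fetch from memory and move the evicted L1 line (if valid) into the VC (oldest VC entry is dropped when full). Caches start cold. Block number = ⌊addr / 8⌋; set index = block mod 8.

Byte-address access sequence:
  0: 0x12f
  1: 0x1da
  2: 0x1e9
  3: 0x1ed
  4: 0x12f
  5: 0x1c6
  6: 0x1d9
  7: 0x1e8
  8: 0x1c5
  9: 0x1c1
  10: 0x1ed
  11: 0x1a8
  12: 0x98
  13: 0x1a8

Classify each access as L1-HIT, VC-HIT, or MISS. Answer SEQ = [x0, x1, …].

SEQ = [MISS, MISS, MISS, L1-HIT, VC-HIT, MISS, L1-HIT, VC-HIT, L1-HIT, L1-HIT, L1-HIT, MISS, MISS, L1-HIT]

0: 0x12f (blk 37, set 5) → MISS  vc=[]
1: 0x1da (blk 59, set 3) → MISS  vc=[]
2: 0x1e9 (blk 61, set 5) → MISS  vc=[37]
3: 0x1ed (blk 61, set 5) → L1-HIT  vc=[37]
4: 0x12f (blk 37, set 5) → VC-HIT  vc=[61]
5: 0x1c6 (blk 56, set 0) → MISS  vc=[61]
6: 0x1d9 (blk 59, set 3) → L1-HIT  vc=[61]
7: 0x1e8 (blk 61, set 5) → VC-HIT  vc=[37]
8: 0x1c5 (blk 56, set 0) → L1-HIT  vc=[37]
9: 0x1c1 (blk 56, set 0) → L1-HIT  vc=[37]
10: 0x1ed (blk 61, set 5) → L1-HIT  vc=[37]
11: 0x1a8 (blk 53, set 5) → MISS  vc=[37, 61]
12: 0x98 (blk 19, set 3) → MISS  vc=[37, 61, 59]
13: 0x1a8 (blk 53, set 5) → L1-HIT  vc=[37, 61, 59]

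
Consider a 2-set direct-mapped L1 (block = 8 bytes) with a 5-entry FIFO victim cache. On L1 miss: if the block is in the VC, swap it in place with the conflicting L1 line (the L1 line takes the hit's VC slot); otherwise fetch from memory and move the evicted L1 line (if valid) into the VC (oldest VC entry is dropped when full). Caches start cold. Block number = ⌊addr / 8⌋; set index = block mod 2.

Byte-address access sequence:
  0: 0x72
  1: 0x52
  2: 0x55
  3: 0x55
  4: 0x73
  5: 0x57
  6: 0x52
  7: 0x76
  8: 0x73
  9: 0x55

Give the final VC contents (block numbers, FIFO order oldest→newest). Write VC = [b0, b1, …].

VC = [14]

0: 0x72 (blk 14, set 0) → MISS  vc=[]
1: 0x52 (blk 10, set 0) → MISS  vc=[14]
2: 0x55 (blk 10, set 0) → L1-HIT  vc=[14]
3: 0x55 (blk 10, set 0) → L1-HIT  vc=[14]
4: 0x73 (blk 14, set 0) → VC-HIT  vc=[10]
5: 0x57 (blk 10, set 0) → VC-HIT  vc=[14]
6: 0x52 (blk 10, set 0) → L1-HIT  vc=[14]
7: 0x76 (blk 14, set 0) → VC-HIT  vc=[10]
8: 0x73 (blk 14, set 0) → L1-HIT  vc=[10]
9: 0x55 (blk 10, set 0) → VC-HIT  vc=[14]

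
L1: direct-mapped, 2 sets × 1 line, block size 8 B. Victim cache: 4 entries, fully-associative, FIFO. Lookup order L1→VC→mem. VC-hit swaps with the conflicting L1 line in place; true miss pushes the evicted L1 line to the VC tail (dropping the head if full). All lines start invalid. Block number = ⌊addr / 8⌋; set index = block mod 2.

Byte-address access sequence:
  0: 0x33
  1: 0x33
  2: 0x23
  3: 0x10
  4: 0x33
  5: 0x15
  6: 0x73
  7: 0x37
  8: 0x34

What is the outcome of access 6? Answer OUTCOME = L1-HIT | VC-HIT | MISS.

OUTCOME = MISS

  [0] addr=0x33 blk=6 s=0: MISS | VC []
  [1] addr=0x33 blk=6 s=0: L1-HIT | VC []
  [2] addr=0x23 blk=4 s=0: MISS | VC [6]
  [3] addr=0x10 blk=2 s=0: MISS | VC [6, 4]
  [4] addr=0x33 blk=6 s=0: VC-HIT | VC [2, 4]
  [5] addr=0x15 blk=2 s=0: VC-HIT | VC [6, 4]
  [6] addr=0x73 blk=14 s=0: MISS | VC [6, 4, 2]
  [7] addr=0x37 blk=6 s=0: VC-HIT | VC [14, 4, 2]
  [8] addr=0x34 blk=6 s=0: L1-HIT | VC [14, 4, 2]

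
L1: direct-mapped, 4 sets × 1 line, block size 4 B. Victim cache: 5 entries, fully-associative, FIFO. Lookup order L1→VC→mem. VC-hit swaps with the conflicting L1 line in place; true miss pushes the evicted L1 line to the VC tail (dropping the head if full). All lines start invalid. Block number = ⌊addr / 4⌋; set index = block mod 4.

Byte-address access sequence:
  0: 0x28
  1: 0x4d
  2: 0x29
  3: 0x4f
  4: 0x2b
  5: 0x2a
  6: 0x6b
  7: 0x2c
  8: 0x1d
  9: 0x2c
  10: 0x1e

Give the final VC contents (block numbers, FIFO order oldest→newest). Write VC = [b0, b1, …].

VC = [10, 19, 11]

0: 0x28 (blk 10, set 2) → MISS  vc=[]
1: 0x4d (blk 19, set 3) → MISS  vc=[]
2: 0x29 (blk 10, set 2) → L1-HIT  vc=[]
3: 0x4f (blk 19, set 3) → L1-HIT  vc=[]
4: 0x2b (blk 10, set 2) → L1-HIT  vc=[]
5: 0x2a (blk 10, set 2) → L1-HIT  vc=[]
6: 0x6b (blk 26, set 2) → MISS  vc=[10]
7: 0x2c (blk 11, set 3) → MISS  vc=[10, 19]
8: 0x1d (blk 7, set 3) → MISS  vc=[10, 19, 11]
9: 0x2c (blk 11, set 3) → VC-HIT  vc=[10, 19, 7]
10: 0x1e (blk 7, set 3) → VC-HIT  vc=[10, 19, 11]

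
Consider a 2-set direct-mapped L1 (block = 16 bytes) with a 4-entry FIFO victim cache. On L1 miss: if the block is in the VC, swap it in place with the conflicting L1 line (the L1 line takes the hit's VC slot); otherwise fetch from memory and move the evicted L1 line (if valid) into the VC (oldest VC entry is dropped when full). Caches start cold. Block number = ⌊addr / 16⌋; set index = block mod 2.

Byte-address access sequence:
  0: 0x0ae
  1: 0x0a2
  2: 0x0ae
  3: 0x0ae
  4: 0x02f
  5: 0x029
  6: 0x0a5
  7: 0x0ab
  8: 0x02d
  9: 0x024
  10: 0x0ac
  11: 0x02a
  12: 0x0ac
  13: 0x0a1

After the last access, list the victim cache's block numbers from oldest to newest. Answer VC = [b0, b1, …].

#0 0xae→b10/s0 MISS; vc=[]
#1 0xa2→b10/s0 L1-HIT; vc=[]
#2 0xae→b10/s0 L1-HIT; vc=[]
#3 0xae→b10/s0 L1-HIT; vc=[]
#4 0x2f→b2/s0 MISS; vc=[10]
#5 0x29→b2/s0 L1-HIT; vc=[10]
#6 0xa5→b10/s0 VC-HIT; vc=[2]
#7 0xab→b10/s0 L1-HIT; vc=[2]
#8 0x2d→b2/s0 VC-HIT; vc=[10]
#9 0x24→b2/s0 L1-HIT; vc=[10]
#10 0xac→b10/s0 VC-HIT; vc=[2]
#11 0x2a→b2/s0 VC-HIT; vc=[10]
#12 0xac→b10/s0 VC-HIT; vc=[2]
#13 0xa1→b10/s0 L1-HIT; vc=[2]

VC = [2]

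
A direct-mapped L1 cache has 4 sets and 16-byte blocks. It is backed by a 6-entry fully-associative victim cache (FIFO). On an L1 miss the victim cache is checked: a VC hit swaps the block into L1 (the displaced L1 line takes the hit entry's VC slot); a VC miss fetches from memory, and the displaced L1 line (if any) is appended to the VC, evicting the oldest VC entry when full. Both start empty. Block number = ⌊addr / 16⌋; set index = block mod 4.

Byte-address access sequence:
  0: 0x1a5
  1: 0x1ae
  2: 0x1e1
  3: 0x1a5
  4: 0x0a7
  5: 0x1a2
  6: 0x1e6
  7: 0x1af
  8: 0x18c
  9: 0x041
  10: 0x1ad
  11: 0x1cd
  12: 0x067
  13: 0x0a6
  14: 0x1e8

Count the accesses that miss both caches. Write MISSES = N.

0: 0x1a5 (blk 26, set 2) → MISS  vc=[]
1: 0x1ae (blk 26, set 2) → L1-HIT  vc=[]
2: 0x1e1 (blk 30, set 2) → MISS  vc=[26]
3: 0x1a5 (blk 26, set 2) → VC-HIT  vc=[30]
4: 0xa7 (blk 10, set 2) → MISS  vc=[30, 26]
5: 0x1a2 (blk 26, set 2) → VC-HIT  vc=[30, 10]
6: 0x1e6 (blk 30, set 2) → VC-HIT  vc=[26, 10]
7: 0x1af (blk 26, set 2) → VC-HIT  vc=[30, 10]
8: 0x18c (blk 24, set 0) → MISS  vc=[30, 10]
9: 0x41 (blk 4, set 0) → MISS  vc=[30, 10, 24]
10: 0x1ad (blk 26, set 2) → L1-HIT  vc=[30, 10, 24]
11: 0x1cd (blk 28, set 0) → MISS  vc=[30, 10, 24, 4]
12: 0x67 (blk 6, set 2) → MISS  vc=[30, 10, 24, 4, 26]
13: 0xa6 (blk 10, set 2) → VC-HIT  vc=[30, 6, 24, 4, 26]
14: 0x1e8 (blk 30, set 2) → VC-HIT  vc=[10, 6, 24, 4, 26]

MISSES = 7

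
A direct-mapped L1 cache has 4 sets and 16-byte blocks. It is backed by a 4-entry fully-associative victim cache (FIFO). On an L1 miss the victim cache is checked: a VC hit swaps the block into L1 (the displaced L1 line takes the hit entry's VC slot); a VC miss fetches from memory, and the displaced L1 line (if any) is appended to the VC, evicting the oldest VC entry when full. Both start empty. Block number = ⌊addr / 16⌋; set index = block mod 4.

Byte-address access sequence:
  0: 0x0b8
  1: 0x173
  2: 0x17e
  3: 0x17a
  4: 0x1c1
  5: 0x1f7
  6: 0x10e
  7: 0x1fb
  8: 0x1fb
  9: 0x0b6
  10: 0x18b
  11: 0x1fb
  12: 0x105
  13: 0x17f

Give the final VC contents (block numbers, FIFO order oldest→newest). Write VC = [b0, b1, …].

  [0] addr=0xb8 blk=11 s=3: MISS | VC []
  [1] addr=0x173 blk=23 s=3: MISS | VC [11]
  [2] addr=0x17e blk=23 s=3: L1-HIT | VC [11]
  [3] addr=0x17a blk=23 s=3: L1-HIT | VC [11]
  [4] addr=0x1c1 blk=28 s=0: MISS | VC [11]
  [5] addr=0x1f7 blk=31 s=3: MISS | VC [11, 23]
  [6] addr=0x10e blk=16 s=0: MISS | VC [11, 23, 28]
  [7] addr=0x1fb blk=31 s=3: L1-HIT | VC [11, 23, 28]
  [8] addr=0x1fb blk=31 s=3: L1-HIT | VC [11, 23, 28]
  [9] addr=0xb6 blk=11 s=3: VC-HIT | VC [31, 23, 28]
  [10] addr=0x18b blk=24 s=0: MISS | VC [31, 23, 28, 16]
  [11] addr=0x1fb blk=31 s=3: VC-HIT | VC [11, 23, 28, 16]
  [12] addr=0x105 blk=16 s=0: VC-HIT | VC [11, 23, 28, 24]
  [13] addr=0x17f blk=23 s=3: VC-HIT | VC [11, 31, 28, 24]

VC = [11, 31, 28, 24]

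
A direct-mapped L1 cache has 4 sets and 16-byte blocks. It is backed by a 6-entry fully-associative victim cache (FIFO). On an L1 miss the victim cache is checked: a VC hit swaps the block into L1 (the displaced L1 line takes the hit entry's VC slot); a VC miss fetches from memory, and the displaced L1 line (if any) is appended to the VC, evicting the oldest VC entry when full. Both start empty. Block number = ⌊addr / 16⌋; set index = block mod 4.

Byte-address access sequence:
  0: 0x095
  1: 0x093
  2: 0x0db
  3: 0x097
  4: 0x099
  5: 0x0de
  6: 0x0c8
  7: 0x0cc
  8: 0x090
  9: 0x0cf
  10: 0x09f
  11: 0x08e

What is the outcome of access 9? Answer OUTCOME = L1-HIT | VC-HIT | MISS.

#0 0x95→b9/s1 MISS; vc=[]
#1 0x93→b9/s1 L1-HIT; vc=[]
#2 0xdb→b13/s1 MISS; vc=[9]
#3 0x97→b9/s1 VC-HIT; vc=[13]
#4 0x99→b9/s1 L1-HIT; vc=[13]
#5 0xde→b13/s1 VC-HIT; vc=[9]
#6 0xc8→b12/s0 MISS; vc=[9]
#7 0xcc→b12/s0 L1-HIT; vc=[9]
#8 0x90→b9/s1 VC-HIT; vc=[13]
#9 0xcf→b12/s0 L1-HIT; vc=[13]
#10 0x9f→b9/s1 L1-HIT; vc=[13]
#11 0x8e→b8/s0 MISS; vc=[13,12]

OUTCOME = L1-HIT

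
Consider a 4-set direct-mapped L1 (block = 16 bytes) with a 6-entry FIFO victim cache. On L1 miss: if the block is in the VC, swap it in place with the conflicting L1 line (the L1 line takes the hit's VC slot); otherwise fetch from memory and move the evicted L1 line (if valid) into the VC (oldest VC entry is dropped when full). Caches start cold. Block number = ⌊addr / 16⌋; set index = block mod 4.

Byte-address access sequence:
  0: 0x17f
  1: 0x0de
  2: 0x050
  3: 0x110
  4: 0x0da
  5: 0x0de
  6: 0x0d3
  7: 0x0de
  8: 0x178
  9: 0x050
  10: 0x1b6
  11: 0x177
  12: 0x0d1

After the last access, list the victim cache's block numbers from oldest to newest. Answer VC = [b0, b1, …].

VC = [17, 5, 27]

  [0] addr=0x17f blk=23 s=3: MISS | VC []
  [1] addr=0xde blk=13 s=1: MISS | VC []
  [2] addr=0x50 blk=5 s=1: MISS | VC [13]
  [3] addr=0x110 blk=17 s=1: MISS | VC [13, 5]
  [4] addr=0xda blk=13 s=1: VC-HIT | VC [17, 5]
  [5] addr=0xde blk=13 s=1: L1-HIT | VC [17, 5]
  [6] addr=0xd3 blk=13 s=1: L1-HIT | VC [17, 5]
  [7] addr=0xde blk=13 s=1: L1-HIT | VC [17, 5]
  [8] addr=0x178 blk=23 s=3: L1-HIT | VC [17, 5]
  [9] addr=0x50 blk=5 s=1: VC-HIT | VC [17, 13]
  [10] addr=0x1b6 blk=27 s=3: MISS | VC [17, 13, 23]
  [11] addr=0x177 blk=23 s=3: VC-HIT | VC [17, 13, 27]
  [12] addr=0xd1 blk=13 s=1: VC-HIT | VC [17, 5, 27]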